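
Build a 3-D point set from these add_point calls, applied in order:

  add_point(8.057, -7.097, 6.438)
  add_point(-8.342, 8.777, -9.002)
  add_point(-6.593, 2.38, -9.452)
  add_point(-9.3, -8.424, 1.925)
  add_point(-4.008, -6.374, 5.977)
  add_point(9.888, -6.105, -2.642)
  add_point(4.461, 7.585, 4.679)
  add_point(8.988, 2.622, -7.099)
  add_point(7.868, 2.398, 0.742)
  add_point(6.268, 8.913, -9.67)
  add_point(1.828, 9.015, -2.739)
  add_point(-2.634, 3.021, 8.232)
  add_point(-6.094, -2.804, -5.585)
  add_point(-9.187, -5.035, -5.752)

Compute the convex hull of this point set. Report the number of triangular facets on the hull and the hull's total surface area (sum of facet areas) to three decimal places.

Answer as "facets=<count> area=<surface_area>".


13 of the 14 inputs are extreme points: [0, 1, 2, 3, 4, 5, 6, 7, 8, 9, 10, 11, 13].

Triangle areas on the boundary:
  f1: (p0, p5, p3) → 83.6704
  f2: (p13, p5, p3) → 80.2300
  f3: (p13, p2, p5) → 82.6867
  f4: (p4, p11, p3) → 28.9781
  f5: (p4, p0, p3) → 27.3315
  f6: (p4, p0, p11) → 58.7713
  f7: (p6, p0, p11) → 65.4327
  f8: (p6, p9, p10) → 26.3188
  f9: (p1, p9, p10) → 49.1617
  f10: (p1, p9, p2) → 46.9769
  f11: (p1, p6, p10) → 30.9041
  f12: (p1, p6, p11) → 83.9408
  f13: (p1, p11, p3) → 133.7155
  f14: (p1, p13, p3) → 47.6131
  f15: (p1, p13, p2) → 20.1952
  f16: (p8, p0, p5) → 41.6740
  f17: (p8, p6, p0) → 38.3056
  f18: (p8, p6, p9) → 45.5063
  f19: (p7, p8, p5) → 34.6103
  f20: (p7, p8, p9) → 27.4833
  f21: (p7, p2, p5) → 76.7278
  f22: (p7, p9, p2) → 52.6978
Σ area = 1182.932

Check V−E+F: 13 − 33 + 22 = 2.

facets=22 area=1182.932


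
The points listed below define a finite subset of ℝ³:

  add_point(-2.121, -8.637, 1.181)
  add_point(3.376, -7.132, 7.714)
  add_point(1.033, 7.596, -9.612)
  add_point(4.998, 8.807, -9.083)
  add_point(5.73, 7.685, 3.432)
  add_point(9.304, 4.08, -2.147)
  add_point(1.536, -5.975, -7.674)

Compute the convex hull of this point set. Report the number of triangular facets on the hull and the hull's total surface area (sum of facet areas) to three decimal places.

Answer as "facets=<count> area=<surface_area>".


facets=10 area=602.006

Points on the hull: [0, 1, 2, 3, 4, 5, 6] (7 of 7).

Per-facet area ½‖(b−a)×(c−a)‖:
  f1: (p6, p2, p0) → 63.1640
  f2: (p6, p1, p0) → 39.6639
  f3: (p6, p1, p5) → 98.3313
  f4: (p4, p2, p0) → 121.9093
  f5: (p4, p1, p0) → 67.5337
  f6: (p4, p1, p5) → 57.8869
  f7: (p3, p6, p5) → 64.2222
  f8: (p3, p6, p2) → 27.8707
  f9: (p3, p4, p5) → 35.4403
  f10: (p3, p4, p2) → 25.9835
Σ area = 602.006

Euler characteristic 7−15+10 = 2 ✓


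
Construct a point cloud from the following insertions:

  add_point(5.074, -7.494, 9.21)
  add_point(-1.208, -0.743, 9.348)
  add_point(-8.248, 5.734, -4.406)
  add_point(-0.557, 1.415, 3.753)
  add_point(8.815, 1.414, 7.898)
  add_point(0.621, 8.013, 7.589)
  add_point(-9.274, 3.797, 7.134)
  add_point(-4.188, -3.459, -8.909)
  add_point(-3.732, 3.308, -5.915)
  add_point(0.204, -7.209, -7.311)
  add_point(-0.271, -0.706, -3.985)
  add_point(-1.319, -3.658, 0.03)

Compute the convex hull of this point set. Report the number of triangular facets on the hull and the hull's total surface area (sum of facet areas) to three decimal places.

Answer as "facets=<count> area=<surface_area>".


facets=14 area=811.508

9 of the 12 inputs are extreme points: [0, 1, 2, 4, 5, 6, 7, 8, 9].

Triangle areas on the boundary:
  f1: (p2, p7, p6) → 61.7737
  f2: (p1, p0, p6) → 16.8872
  f3: (p1, p0, p4) → 41.1017
  f4: (p9, p0, p6) → 148.8838
  f5: (p9, p7, p6) → 53.5930
  f6: (p9, p0, p4) → 83.9270
  f7: (p8, p2, p7) → 17.4164
  f8: (p8, p9, p4) → 103.1346
  f9: (p8, p9, p7) → 20.1741
  f10: (p5, p1, p6) → 40.9037
  f11: (p5, p1, p4) → 42.8041
  f12: (p5, p2, p6) → 62.8881
  f13: (p5, p8, p4) → 78.5440
  f14: (p5, p8, p2) → 39.4766
Σ area = 811.508

Euler characteristic 9−21+14 = 2 ✓


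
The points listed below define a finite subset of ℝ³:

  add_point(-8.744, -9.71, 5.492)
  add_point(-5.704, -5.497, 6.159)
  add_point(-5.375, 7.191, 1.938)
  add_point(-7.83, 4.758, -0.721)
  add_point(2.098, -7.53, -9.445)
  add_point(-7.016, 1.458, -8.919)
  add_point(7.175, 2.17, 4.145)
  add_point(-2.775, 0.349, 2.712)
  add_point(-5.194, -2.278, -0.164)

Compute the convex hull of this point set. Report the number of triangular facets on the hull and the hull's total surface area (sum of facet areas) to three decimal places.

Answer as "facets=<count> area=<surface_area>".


facets=10 area=696.848

Points on the hull: [0, 1, 2, 3, 4, 5, 6] (7 of 9).

Per-facet area ½‖(b−a)×(c−a)‖:
  f1: (p4, p6, p0) → 149.2637
  f2: (p5, p4, p0) → 110.8029
  f3: (p5, p2, p6) → 84.4588
  f4: (p5, p4, p6) → 109.1735
  f5: (p1, p6, p0) → 18.4350
  f6: (p1, p2, p0) → 23.6746
  f7: (p1, p2, p6) → 84.8740
  f8: (p3, p2, p0) → 32.7597
  f9: (p3, p5, p0) → 69.9586
  f10: (p3, p5, p2) → 13.4472
Σ area = 696.848

Check V−E+F: 7 − 15 + 10 = 2.


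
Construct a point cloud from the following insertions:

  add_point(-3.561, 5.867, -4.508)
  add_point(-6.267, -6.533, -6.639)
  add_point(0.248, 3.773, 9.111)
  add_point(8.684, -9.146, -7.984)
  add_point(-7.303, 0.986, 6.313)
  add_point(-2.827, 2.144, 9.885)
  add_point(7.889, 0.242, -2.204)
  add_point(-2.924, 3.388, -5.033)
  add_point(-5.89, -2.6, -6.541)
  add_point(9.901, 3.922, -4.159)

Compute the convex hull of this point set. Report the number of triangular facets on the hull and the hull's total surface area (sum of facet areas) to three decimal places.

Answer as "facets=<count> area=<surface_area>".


Extreme-point indices: [0, 1, 2, 3, 4, 5, 6, 8, 9] — 9 of 10 on the boundary.

Triangle areas on the boundary:
  f1: (p0, p3, p9) → 92.9229
  f2: (p2, p0, p9) → 92.4971
  f3: (p8, p0, p3) → 71.2594
  f4: (p8, p1, p3) → 30.0157
  f5: (p8, p0, p4) → 54.3150
  f6: (p8, p1, p4) → 25.4606
  f7: (p5, p2, p3) → 40.0335
  f8: (p5, p1, p4) → 35.9136
  f9: (p5, p1, p3) → 144.5483
  f10: (p5, p0, p4) → 35.4404
  f11: (p5, p2, p0) → 25.4568
  f12: (p6, p3, p9) → 23.1702
  f13: (p6, p2, p9) → 30.2420
  f14: (p6, p2, p3) → 57.7758
Σ area = 759.051

Euler characteristic 9−21+14 = 2 ✓

facets=14 area=759.051


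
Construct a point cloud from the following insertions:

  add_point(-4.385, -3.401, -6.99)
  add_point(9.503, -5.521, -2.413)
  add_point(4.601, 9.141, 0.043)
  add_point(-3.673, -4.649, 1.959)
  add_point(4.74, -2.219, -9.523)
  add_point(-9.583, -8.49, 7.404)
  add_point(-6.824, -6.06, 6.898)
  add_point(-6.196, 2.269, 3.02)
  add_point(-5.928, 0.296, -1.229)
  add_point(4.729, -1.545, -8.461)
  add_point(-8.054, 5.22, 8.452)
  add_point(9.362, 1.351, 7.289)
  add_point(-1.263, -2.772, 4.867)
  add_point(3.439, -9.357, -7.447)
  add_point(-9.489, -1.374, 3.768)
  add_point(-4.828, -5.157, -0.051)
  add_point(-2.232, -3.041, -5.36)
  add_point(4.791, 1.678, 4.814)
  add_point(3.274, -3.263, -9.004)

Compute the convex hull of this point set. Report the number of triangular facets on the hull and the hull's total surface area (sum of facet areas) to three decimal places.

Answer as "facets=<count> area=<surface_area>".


facets=18 area=1012.188

11 of the 19 inputs are extreme points: [0, 1, 2, 4, 5, 8, 10, 11, 13, 14, 18].

Facet areas (half cross-product norm):
  f1: (p4, p2, p1) → 66.4627
  f2: (p11, p1, p5) → 122.8396
  f3: (p11, p2, p1) → 68.8245
  f4: (p13, p1, p5) → 86.6452
  f5: (p13, p4, p1) → 30.6578
  f6: (p10, p11, p5) → 122.8976
  f7: (p10, p11, p2) → 90.1073
  f8: (p10, p8, p2) → 74.5633
  f9: (p0, p4, p2) → 70.6120
  f10: (p0, p8, p2) → 46.9698
  f11: (p0, p13, p5) → 78.9251
  f12: (p14, p10, p5) → 29.1895
  f13: (p14, p10, p8) → 25.8641
  f14: (p14, p0, p5) → 46.5945
  f15: (p14, p0, p8) → 17.3283
  f16: (p18, p13, p4) → 4.7669
  f17: (p18, p0, p4) → 4.0593
  f18: (p18, p0, p13) → 24.8809
Σ area = 1012.188

Euler: V−E+F = 11−27+18 = 2.


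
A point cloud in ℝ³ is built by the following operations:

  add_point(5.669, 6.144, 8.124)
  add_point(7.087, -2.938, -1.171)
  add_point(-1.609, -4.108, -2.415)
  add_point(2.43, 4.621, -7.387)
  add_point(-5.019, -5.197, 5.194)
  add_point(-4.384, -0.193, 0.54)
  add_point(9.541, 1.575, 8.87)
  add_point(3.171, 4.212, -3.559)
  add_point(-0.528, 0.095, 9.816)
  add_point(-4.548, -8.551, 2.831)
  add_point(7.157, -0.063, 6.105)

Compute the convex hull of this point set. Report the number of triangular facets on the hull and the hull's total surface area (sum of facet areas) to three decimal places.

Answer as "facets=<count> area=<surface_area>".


9 of the 11 inputs are extreme points: [0, 1, 2, 3, 4, 5, 6, 8, 9].

Facet areas (half cross-product norm):
  f1: (p3, p0, p6) → 47.2647
  f2: (p1, p3, p6) → 57.8022
  f3: (p8, p0, p6) → 26.5133
  f4: (p9, p1, p6) → 75.9582
  f5: (p9, p8, p4) → 10.9629
  f6: (p9, p8, p6) → 55.7162
  f7: (p5, p3, p0) → 78.7542
  f8: (p5, p8, p0) → 44.0576
  f9: (p5, p8, p4) → 28.3471
  f10: (p5, p9, p4) → 13.9035
  f11: (p2, p1, p3) → 43.8009
  f12: (p2, p9, p1) → 30.8343
  f13: (p2, p5, p3) → 30.2273
  f14: (p2, p5, p9) → 20.8333
Σ area = 564.976

Euler characteristic 9−21+14 = 2 ✓

facets=14 area=564.976


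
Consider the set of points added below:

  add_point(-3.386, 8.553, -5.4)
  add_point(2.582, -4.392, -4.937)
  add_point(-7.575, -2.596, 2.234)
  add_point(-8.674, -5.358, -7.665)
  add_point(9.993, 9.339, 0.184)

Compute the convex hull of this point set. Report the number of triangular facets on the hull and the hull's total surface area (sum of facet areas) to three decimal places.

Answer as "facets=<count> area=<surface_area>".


Hull vertices (5/5): indices [0, 1, 2, 3, 4].

Per-facet area ½‖(b−a)×(c−a)‖:
  f1: (p0, p2, p3) → 70.2940
  f2: (p0, p2, p4) → 102.0954
  f3: (p1, p2, p3) → 56.2622
  f4: (p1, p2, p4) → 102.9168
  f5: (p1, p0, p3) → 78.0156
  f6: (p1, p0, p4) → 97.0257
Σ area = 506.610

Euler: V−E+F = 5−9+6 = 2.

facets=6 area=506.610


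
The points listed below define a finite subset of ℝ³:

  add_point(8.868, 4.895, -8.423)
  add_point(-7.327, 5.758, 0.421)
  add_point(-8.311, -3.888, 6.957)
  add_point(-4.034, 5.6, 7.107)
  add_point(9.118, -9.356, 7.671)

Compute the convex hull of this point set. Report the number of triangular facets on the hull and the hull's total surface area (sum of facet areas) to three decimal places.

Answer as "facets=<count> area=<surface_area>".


facets=6 area=677.283

Points on the hull: [0, 1, 2, 3, 4] (5 of 5).

Per-facet area ½‖(b−a)×(c−a)‖:
  f1: (p0, p4, p2) → 190.8234
  f2: (p1, p0, p2) → 102.9313
  f3: (p3, p4, p2) → 94.4531
  f4: (p3, p1, p2) → 38.1963
  f5: (p3, p0, p4) → 182.0841
  f6: (p3, p1, p0) → 68.7951
Σ area = 677.283

Euler characteristic 5−9+6 = 2 ✓


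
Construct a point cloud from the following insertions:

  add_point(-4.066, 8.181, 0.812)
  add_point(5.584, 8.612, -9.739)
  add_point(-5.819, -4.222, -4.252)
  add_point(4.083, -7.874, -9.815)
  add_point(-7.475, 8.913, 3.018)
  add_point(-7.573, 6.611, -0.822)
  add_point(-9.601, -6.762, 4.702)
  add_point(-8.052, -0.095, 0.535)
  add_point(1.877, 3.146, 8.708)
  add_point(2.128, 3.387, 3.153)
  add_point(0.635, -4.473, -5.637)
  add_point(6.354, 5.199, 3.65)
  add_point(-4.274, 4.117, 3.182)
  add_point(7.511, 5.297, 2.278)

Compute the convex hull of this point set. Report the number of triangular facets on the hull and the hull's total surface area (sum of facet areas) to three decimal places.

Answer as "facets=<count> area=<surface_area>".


Points on the hull: [1, 2, 3, 4, 5, 6, 7, 8, 11, 13] (10 of 14).

Triangle areas on the boundary:
  f1: (p1, p4, p13) → 96.0189
  f2: (p1, p3, p13) → 101.2652
  f3: (p8, p4, p6) → 89.8981
  f4: (p8, p3, p6) → 150.3915
  f5: (p8, p3, p13) → 78.8237
  f6: (p2, p3, p6) → 45.5084
  f7: (p2, p1, p3) → 96.0619
  f8: (p11, p4, p13) → 10.5541
  f9: (p11, p8, p13) → 1.5184
  f10: (p11, p8, p4) → 43.6718
  f11: (p5, p4, p6) → 32.3474
  f12: (p5, p1, p4) → 32.9506
  f13: (p5, p2, p1) → 90.6936
  f14: (p7, p2, p6) → 26.7788
  f15: (p7, p5, p6) → 10.1101
  f16: (p7, p5, p2) → 20.6720
Σ area = 927.264

Euler characteristic 10−24+16 = 2 ✓

facets=16 area=927.264


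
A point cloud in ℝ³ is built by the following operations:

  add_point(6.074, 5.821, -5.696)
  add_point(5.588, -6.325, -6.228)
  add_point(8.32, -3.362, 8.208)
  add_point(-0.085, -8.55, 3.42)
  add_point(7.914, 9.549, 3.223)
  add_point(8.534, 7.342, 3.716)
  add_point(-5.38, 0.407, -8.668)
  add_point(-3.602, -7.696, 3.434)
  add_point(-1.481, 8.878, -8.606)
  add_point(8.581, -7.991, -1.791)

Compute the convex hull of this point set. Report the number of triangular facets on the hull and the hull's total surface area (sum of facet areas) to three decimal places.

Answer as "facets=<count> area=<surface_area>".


facets=16 area=827.040

Points on the hull: [0, 1, 2, 3, 4, 5, 6, 7, 8, 9] (10 of 10).

Area of each hull facet:
  f1: (p2, p3, p9) → 49.4426
  f2: (p7, p2, p4) → 92.8337
  f3: (p7, p2, p3) → 15.4115
  f4: (p5, p2, p9) → 63.9412
  f5: (p5, p2, p4) → 4.4830
  f6: (p5, p0, p9) → 70.8925
  f7: (p5, p0, p4) → 11.4584
  f8: (p1, p0, p9) → 33.0984
  f9: (p1, p7, p6) → 80.9424
  f10: (p1, p3, p9) → 28.3688
  f11: (p1, p7, p3) → 18.5400
  f12: (p8, p0, p4) → 40.1310
  f13: (p8, p7, p6) → 61.2486
  f14: (p8, p7, p4) → 145.4098
  f15: (p8, p1, p6) → 60.6657
  f16: (p8, p1, p0) → 50.1722
Σ area = 827.040

Check V−E+F: 10 − 24 + 16 = 2.


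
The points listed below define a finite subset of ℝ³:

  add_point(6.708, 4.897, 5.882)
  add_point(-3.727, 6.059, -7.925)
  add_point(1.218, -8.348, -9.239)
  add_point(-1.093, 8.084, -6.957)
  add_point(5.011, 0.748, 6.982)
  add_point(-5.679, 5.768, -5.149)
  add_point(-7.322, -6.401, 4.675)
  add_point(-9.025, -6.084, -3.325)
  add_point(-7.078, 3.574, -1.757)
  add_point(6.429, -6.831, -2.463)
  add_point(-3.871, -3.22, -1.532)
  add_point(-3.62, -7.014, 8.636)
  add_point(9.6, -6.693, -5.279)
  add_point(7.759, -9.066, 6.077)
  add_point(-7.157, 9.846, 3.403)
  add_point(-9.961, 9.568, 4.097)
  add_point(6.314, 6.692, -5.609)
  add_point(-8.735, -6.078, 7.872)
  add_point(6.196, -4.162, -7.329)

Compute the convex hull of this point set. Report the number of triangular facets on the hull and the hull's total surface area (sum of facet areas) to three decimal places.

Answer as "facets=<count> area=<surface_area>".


facets=26 area=1261.361

Extreme-point indices: [0, 1, 2, 3, 4, 5, 7, 11, 12, 13, 14, 15, 16, 17, 18] — 15 of 19 on the boundary.

Per-facet area ½‖(b−a)×(c−a)‖:
  f1: (p13, p0, p12) → 80.5331
  f2: (p13, p2, p12) → 53.8049
  f3: (p13, p2, p11) → 96.9826
  f4: (p18, p2, p12) → 15.1206
  f5: (p14, p0, p15) → 12.2129
  f6: (p14, p3, p15) → 13.0175
  f7: (p16, p0, p12) → 78.8846
  f8: (p16, p18, p12) → 23.0571
  f9: (p16, p14, p0) → 84.1834
  f10: (p16, p14, p3) → 43.3394
  f11: (p16, p18, p2) → 27.9233
  f12: (p17, p2, p11) → 48.3980
  f13: (p17, p7, p2) → 59.5644
  f14: (p17, p11, p15) → 40.7148
  f15: (p17, p7, p15) → 87.8623
  f16: (p1, p7, p2) → 80.0139
  f17: (p1, p16, p2) → 76.6618
  f18: (p1, p16, p3) → 9.7228
  f19: (p1, p3, p15) → 24.1779
  f20: (p4, p13, p11) → 54.3021
  f21: (p4, p13, p0) → 15.8197
  f22: (p4, p11, p15) → 99.3999
  f23: (p4, p0, p15) → 40.0122
  f24: (p5, p7, p15) → 67.3394
  f25: (p5, p1, p15) → 8.4897
  f26: (p5, p1, p7) → 19.8228
Σ area = 1261.361

Euler characteristic 15−39+26 = 2 ✓


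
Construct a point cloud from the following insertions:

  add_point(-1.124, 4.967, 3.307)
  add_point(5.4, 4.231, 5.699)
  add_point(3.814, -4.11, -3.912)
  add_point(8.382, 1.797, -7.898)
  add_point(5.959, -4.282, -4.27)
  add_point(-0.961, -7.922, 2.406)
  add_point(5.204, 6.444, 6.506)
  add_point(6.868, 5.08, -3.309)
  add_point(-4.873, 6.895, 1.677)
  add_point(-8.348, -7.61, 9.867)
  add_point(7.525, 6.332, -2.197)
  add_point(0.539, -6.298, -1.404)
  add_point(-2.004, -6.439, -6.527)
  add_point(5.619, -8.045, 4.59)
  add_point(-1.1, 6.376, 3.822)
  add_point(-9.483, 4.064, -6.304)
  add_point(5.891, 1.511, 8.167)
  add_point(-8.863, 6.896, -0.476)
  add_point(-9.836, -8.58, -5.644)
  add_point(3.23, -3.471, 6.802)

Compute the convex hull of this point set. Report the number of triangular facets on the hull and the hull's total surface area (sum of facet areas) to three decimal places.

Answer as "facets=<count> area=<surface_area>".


facets=22 area=1124.240

Points on the hull: [3, 4, 6, 8, 9, 10, 12, 13, 14, 15, 16, 17, 18] (13 of 20).

Facet areas (half cross-product norm):
  f1: (p9, p17, p18) → 118.0933
  f2: (p15, p17, p18) → 37.9537
  f3: (p13, p9, p18) → 112.4743
  f4: (p10, p15, p3) → 63.9961
  f5: (p10, p15, p17) → 53.6564
  f6: (p8, p9, p17) → 38.5275
  f7: (p8, p10, p17) → 21.1134
  f8: (p8, p10, p6) → 49.5045
  f9: (p4, p13, p3) → 22.7805
  f10: (p16, p6, p9) → 40.3580
  f11: (p16, p13, p9) → 75.6230
  f12: (p16, p10, p6) → 22.8320
  f13: (p16, p13, p3) → 78.4569
  f14: (p16, p10, p3) → 37.6877
  f15: (p14, p6, p9) → 55.7682
  f16: (p14, p8, p9) → 36.7030
  f17: (p14, p8, p6) → 2.5664
  f18: (p12, p4, p3) → 29.6197
  f19: (p12, p15, p18) → 49.4370
  f20: (p12, p15, p3) → 85.8177
  f21: (p12, p13, p18) → 50.3351
  f22: (p12, p4, p13) → 40.9357
Σ area = 1124.240

Euler: V−E+F = 13−33+22 = 2.


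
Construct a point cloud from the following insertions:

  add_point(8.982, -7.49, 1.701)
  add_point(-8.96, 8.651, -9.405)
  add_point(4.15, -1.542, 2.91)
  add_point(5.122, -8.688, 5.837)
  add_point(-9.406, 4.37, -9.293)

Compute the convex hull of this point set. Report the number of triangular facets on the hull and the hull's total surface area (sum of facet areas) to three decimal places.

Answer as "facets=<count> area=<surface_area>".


Extreme-point indices: [0, 1, 2, 3, 4] — 5 of 5 on the boundary.

Triangle areas on the boundary:
  f1: (p1, p0, p4) → 47.9526
  f2: (p3, p0, p4) → 70.5785
  f3: (p3, p1, p4) → 46.6494
  f4: (p2, p1, p0) → 58.7929
  f5: (p2, p3, p0) → 20.8547
  f6: (p2, p3, p1) → 52.6762
Σ area = 297.504

Euler: V−E+F = 5−9+6 = 2.

facets=6 area=297.504


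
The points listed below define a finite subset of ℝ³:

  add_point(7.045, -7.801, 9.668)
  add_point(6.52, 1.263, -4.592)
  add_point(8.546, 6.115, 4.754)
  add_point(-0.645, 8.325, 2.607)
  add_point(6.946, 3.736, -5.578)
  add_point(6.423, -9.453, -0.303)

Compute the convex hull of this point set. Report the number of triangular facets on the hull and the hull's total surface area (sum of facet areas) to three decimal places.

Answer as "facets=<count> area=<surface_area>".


Hull vertices (6/6): indices [0, 1, 2, 3, 4, 5].

Per-facet area ½‖(b−a)×(c−a)‖:
  f1: (p0, p2, p3) → 70.5717
  f2: (p0, p5, p3) → 94.1852
  f3: (p0, p5, p2) → 74.0524
  f4: (p4, p2, p3) → 49.5051
  f5: (p4, p5, p2) → 75.3870
  f6: (p1, p5, p3) → 67.9057
  f7: (p1, p4, p3) → 16.2710
  f8: (p1, p4, p5) → 2.3295
Σ area = 450.208

Check V−E+F: 6 − 12 + 8 = 2.

facets=8 area=450.208


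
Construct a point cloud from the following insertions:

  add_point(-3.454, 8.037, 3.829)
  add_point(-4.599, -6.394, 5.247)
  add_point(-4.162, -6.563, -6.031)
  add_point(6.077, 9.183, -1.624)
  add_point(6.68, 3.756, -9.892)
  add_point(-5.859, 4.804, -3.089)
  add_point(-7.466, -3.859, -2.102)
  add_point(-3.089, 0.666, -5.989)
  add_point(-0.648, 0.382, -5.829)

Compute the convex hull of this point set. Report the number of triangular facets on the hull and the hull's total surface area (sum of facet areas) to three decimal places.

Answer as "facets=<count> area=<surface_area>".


facets=12 area=585.903

Points on the hull: [0, 1, 2, 3, 4, 5, 6, 7] (8 of 9).

Triangle areas on the boundary:
  f1: (p1, p3, p4) → 98.9863
  f2: (p5, p3, p4) → 61.7609
  f3: (p2, p1, p6) → 23.2046
  f4: (p2, p1, p4) → 84.0802
  f5: (p2, p5, p6) → 24.7160
  f6: (p0, p1, p3) → 78.3434
  f7: (p0, p5, p3) → 43.8444
  f8: (p0, p1, p6) → 56.1559
  f9: (p0, p5, p6) → 33.2074
  f10: (p7, p5, p4) → 28.8829
  f11: (p7, p2, p4) → 36.5871
  f12: (p7, p2, p5) → 16.1335
Σ area = 585.903

Euler characteristic 8−18+12 = 2 ✓


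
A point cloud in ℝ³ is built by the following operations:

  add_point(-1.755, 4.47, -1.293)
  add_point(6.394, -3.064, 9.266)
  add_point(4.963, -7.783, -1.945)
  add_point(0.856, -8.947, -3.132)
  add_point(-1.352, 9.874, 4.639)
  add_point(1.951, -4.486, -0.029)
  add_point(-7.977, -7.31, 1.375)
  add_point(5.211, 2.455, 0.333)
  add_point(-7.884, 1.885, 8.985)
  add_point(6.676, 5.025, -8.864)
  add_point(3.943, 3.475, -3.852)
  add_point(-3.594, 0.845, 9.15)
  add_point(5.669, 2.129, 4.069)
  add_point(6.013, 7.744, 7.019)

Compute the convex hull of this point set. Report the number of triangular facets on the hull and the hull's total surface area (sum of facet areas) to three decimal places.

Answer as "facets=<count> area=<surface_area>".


facets=16 area=877.181

10 of the 14 inputs are extreme points: [0, 1, 2, 3, 4, 6, 8, 9, 11, 13].

Triangle areas on the boundary:
  f1: (p2, p1, p9) → 89.4610
  f2: (p0, p9, p6) → 66.1210
  f3: (p0, p4, p9) → 41.3080
  f4: (p8, p1, p6) → 87.7172
  f5: (p8, p0, p6) → 67.9175
  f6: (p8, p0, p4) → 43.8542
  f7: (p13, p4, p9) → 63.2975
  f8: (p13, p1, p9) → 89.0192
  f9: (p13, p8, p4) → 43.7307
  f10: (p3, p9, p6) → 76.6554
  f11: (p3, p2, p9) → 31.7383
  f12: (p3, p1, p6) → 73.9018
  f13: (p3, p2, p1) → 24.1650
  f14: (p11, p8, p1) → 3.2531
  f15: (p11, p13, p1) → 54.5260
  f16: (p11, p13, p8) → 20.5149
Σ area = 877.181

Euler: V−E+F = 10−24+16 = 2.


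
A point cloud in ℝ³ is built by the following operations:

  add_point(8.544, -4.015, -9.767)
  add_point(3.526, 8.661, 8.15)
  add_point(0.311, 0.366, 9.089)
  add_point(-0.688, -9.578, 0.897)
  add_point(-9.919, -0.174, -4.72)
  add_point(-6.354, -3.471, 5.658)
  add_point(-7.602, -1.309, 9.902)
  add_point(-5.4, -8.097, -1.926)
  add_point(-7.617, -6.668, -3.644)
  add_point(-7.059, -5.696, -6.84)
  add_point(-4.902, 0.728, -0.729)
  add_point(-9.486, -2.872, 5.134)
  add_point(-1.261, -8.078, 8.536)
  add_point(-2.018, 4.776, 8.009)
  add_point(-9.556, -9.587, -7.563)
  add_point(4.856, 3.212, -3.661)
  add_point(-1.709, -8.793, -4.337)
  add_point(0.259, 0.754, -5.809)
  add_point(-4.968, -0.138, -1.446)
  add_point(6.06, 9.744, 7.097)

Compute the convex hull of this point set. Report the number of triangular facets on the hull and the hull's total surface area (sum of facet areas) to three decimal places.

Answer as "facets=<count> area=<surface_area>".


facets=24 area=1055.458

Extreme-point indices: [0, 1, 2, 3, 4, 6, 11, 12, 13, 14, 15, 16, 17, 19] — 14 of 20 on the boundary.

Area of each hull facet:
  f1: (p14, p0, p4) → 91.6869
  f2: (p15, p19, p4) → 92.5689
  f3: (p15, p19, p0) → 34.3529
  f4: (p13, p6, p4) → 61.9648
  f5: (p11, p6, p4) → 16.6162
  f6: (p11, p14, p4) → 50.2944
  f7: (p17, p0, p4) → 32.4710
  f8: (p17, p15, p4) → 17.1344
  f9: (p17, p15, p0) → 27.7663
  f10: (p1, p13, p6) → 9.2158
  f11: (p1, p2, p19) → 9.5936
  f12: (p1, p2, p6) → 30.3331
  f13: (p1, p19, p4) → 26.4049
  f14: (p1, p13, p4) → 42.4606
  f15: (p12, p2, p6) → 32.4511
  f16: (p12, p11, p6) → 24.9918
  f17: (p12, p11, p14) → 73.9232
  f18: (p12, p19, p0) → 185.7562
  f19: (p12, p2, p19) → 20.4127
  f20: (p3, p12, p0) → 44.3297
  f21: (p3, p12, p14) → 37.4357
  f22: (p16, p14, p0) → 41.7699
  f23: (p16, p3, p0) → 32.0277
  f24: (p16, p3, p14) → 19.4965
Σ area = 1055.458

Check V−E+F: 14 − 36 + 24 = 2.


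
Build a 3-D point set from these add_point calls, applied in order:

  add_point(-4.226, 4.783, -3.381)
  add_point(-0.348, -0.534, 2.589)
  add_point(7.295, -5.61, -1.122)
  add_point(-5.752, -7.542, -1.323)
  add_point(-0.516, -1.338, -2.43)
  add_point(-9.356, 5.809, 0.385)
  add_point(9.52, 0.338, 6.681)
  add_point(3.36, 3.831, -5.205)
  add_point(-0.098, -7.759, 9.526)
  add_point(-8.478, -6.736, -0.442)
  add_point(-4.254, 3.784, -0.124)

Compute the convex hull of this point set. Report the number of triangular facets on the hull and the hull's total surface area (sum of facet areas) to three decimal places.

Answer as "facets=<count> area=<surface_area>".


facets=12 area=689.817

Hull vertices (8/11): indices [0, 2, 3, 5, 6, 7, 8, 9].

Triangle areas on the boundary:
  f1: (p8, p6, p5) → 118.8720
  f2: (p7, p6, p5) → 96.6046
  f3: (p0, p7, p5) → 9.7524
  f4: (p0, p3, p7) → 49.4404
  f5: (p2, p7, p6) → 54.8515
  f6: (p2, p3, p7) → 70.6277
  f7: (p2, p8, p6) → 60.3637
  f8: (p2, p3, p8) → 71.3187
  f9: (p9, p0, p5) → 39.3065
  f10: (p9, p0, p3) → 18.6270
  f11: (p9, p8, p5) → 82.0960
  f12: (p9, p3, p8) → 17.9559
Σ area = 689.817

Euler characteristic 8−18+12 = 2 ✓


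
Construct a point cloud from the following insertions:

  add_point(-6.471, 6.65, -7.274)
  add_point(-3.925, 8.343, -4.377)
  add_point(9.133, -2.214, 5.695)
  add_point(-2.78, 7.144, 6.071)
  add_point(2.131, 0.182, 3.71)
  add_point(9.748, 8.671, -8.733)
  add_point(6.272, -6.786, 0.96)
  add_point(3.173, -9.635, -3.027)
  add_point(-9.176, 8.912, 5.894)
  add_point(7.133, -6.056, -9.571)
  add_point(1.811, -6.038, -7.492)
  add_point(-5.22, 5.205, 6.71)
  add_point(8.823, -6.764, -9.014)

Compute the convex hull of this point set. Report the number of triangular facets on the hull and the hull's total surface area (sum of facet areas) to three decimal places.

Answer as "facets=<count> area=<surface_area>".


Extreme-point indices: [0, 1, 2, 3, 5, 6, 7, 8, 9, 10, 11, 12] — 12 of 13 on the boundary.

Area of each hull facet:
  f1: (p11, p7, p8) → 35.8587
  f2: (p0, p7, p8) → 132.1633
  f3: (p3, p5, p8) → 52.6307
  f4: (p3, p11, p8) → 8.6668
  f5: (p1, p5, p8) → 59.0451
  f6: (p1, p0, p8) → 22.7237
  f7: (p1, p0, p5) → 28.0080
  f8: (p9, p0, p5) → 117.6821
  f9: (p2, p3, p11) → 23.4502
  f10: (p2, p3, p5) → 129.5723
  f11: (p10, p0, p7) → 34.8026
  f12: (p10, p9, p7) → 16.8071
  f13: (p10, p9, p0) → 37.0576
  f14: (p12, p9, p7) → 8.0823
  f15: (p12, p9, p5) → 14.0749
  f16: (p12, p2, p5) → 113.0800
  f17: (p6, p12, p7) → 25.2581
  f18: (p6, p12, p2) → 31.1171
  f19: (p6, p11, p7) → 49.8084
  f20: (p6, p2, p11) → 58.0818
Σ area = 997.971

Euler: V−E+F = 12−30+20 = 2.

facets=20 area=997.971


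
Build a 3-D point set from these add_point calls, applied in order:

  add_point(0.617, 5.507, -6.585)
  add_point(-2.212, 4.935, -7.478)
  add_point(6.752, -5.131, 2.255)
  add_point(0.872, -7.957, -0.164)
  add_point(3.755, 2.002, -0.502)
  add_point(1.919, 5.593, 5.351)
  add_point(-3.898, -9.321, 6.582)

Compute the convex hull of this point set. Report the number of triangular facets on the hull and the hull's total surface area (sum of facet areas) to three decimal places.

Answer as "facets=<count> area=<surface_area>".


Hull vertices (7/7): indices [0, 1, 2, 3, 4, 5, 6].

Facet areas (half cross-product norm):
  f1: (p5, p2, p6) → 73.7404
  f2: (p5, p1, p6) → 107.9481
  f3: (p3, p2, p6) → 28.0709
  f4: (p3, p1, p6) → 57.7630
  f5: (p0, p5, p1) → 16.6498
  f6: (p0, p3, p2) → 50.8270
  f7: (p0, p3, p1) → 22.5282
  f8: (p4, p5, p2) → 28.2137
  f9: (p4, p0, p2) → 18.5092
  f10: (p4, p0, p5) → 25.9324
Σ area = 430.183

Euler: V−E+F = 7−15+10 = 2.

facets=10 area=430.183


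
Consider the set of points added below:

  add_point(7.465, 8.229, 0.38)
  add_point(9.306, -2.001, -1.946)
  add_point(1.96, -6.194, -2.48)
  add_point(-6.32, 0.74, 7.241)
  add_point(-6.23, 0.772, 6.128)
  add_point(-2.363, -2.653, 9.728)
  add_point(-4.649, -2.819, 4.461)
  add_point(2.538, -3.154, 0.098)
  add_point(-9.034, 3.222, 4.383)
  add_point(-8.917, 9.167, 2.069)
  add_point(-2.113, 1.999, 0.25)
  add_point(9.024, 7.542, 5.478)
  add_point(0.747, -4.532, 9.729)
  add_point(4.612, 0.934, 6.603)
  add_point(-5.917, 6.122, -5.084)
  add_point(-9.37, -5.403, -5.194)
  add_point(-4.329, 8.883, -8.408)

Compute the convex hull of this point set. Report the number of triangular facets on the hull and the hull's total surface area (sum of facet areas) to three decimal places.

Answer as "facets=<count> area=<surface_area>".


facets=18 area=991.856

Extreme-point indices: [0, 1, 2, 3, 5, 8, 9, 11, 12, 15, 16] — 11 of 17 on the boundary.

Facet areas (half cross-product norm):
  f1: (p11, p12, p1) → 82.7221
  f2: (p16, p9, p15) → 84.5747
  f3: (p2, p12, p15) → 71.7223
  f4: (p2, p12, p1) → 52.4169
  f5: (p2, p16, p15) → 88.4982
  f6: (p2, p16, p1) → 73.3168
  f7: (p0, p11, p1) → 28.6096
  f8: (p0, p16, p1) → 78.3071
  f9: (p0, p11, p9) → 43.4534
  f10: (p0, p16, p9) → 82.0759
  f11: (p8, p9, p15) → 38.4616
  f12: (p8, p3, p15) → 29.8278
  f13: (p8, p3, p9) → 10.4886
  f14: (p5, p12, p15) → 29.2019
  f15: (p5, p3, p15) → 39.4843
  f16: (p5, p11, p12) → 27.6519
  f17: (p5, p11, p9) → 116.8150
  f18: (p5, p3, p9) → 14.2279
Σ area = 991.856

Check V−E+F: 11 − 27 + 18 = 2.


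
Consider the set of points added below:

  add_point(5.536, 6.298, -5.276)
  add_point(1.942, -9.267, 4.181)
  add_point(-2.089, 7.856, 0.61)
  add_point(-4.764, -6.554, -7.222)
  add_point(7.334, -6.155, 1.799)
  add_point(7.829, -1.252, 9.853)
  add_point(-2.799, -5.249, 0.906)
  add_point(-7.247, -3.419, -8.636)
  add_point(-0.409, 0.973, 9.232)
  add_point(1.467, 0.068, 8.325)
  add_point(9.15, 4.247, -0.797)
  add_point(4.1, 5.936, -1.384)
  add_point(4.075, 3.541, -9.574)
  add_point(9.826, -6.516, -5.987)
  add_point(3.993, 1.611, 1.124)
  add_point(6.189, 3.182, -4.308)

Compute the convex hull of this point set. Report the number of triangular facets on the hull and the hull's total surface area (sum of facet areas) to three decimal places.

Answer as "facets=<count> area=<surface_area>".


facets=20 area=906.861

Points on the hull: [0, 1, 2, 3, 4, 5, 6, 7, 8, 10, 12, 13] (12 of 16).

Facet areas (half cross-product norm):
  f1: (p12, p13, p7) → 80.6856
  f2: (p12, p2, p7) → 80.6664
  f3: (p3, p13, p7) → 24.6204
  f4: (p3, p1, p13) → 81.5370
  f5: (p8, p2, p7) → 86.1328
  f6: (p8, p5, p2) → 44.5123
  f7: (p8, p5, p1) → 45.8957
  f8: (p4, p1, p13) → 22.4886
  f9: (p4, p5, p13) → 22.1915
  f10: (p4, p5, p1) → 31.4627
  f11: (p10, p5, p2) → 71.5002
  f12: (p10, p5, p13) → 72.1426
  f13: (p10, p12, p13) → 55.5036
  f14: (p6, p8, p7) → 41.2183
  f15: (p6, p8, p1) → 36.8381
  f16: (p6, p3, p7) → 16.8670
  f17: (p6, p3, p1) → 25.4592
  f18: (p0, p12, p2) → 24.2140
  f19: (p0, p10, p2) → 29.7277
  f20: (p0, p10, p12) → 13.1974
Σ area = 906.861

Euler characteristic 12−30+20 = 2 ✓


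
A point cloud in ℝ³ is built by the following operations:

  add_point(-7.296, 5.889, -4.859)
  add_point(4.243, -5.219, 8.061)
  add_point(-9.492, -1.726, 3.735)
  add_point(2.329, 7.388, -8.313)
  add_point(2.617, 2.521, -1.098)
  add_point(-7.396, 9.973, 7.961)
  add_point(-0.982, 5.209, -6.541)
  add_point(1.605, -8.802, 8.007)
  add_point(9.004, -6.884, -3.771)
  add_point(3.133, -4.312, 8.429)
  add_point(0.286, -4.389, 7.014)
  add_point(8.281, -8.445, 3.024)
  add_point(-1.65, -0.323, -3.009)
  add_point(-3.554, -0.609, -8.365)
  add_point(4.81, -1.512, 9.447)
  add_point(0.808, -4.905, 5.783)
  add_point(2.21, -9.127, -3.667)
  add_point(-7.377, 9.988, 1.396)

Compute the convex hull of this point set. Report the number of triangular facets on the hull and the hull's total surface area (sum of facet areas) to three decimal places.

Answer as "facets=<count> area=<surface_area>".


facets=20 area=1046.241

Hull vertices (12/18): indices [0, 1, 2, 3, 5, 7, 8, 11, 13, 14, 16, 17].

Per-facet area ½‖(b−a)×(c−a)‖:
  f1: (p5, p17, p2) → 39.0518
  f2: (p5, p7, p2) → 84.7728
  f3: (p5, p7, p14) → 64.6854
  f4: (p11, p14, p8) → 30.5455
  f5: (p16, p13, p8) → 39.2530
  f6: (p16, p11, p8) → 24.6595
  f7: (p16, p11, p7) → 37.5910
  f8: (p16, p13, p2) → 74.7557
  f9: (p16, p7, p2) → 78.2847
  f10: (p3, p5, p17) → 32.9133
  f11: (p3, p13, p8) → 72.3398
  f12: (p3, p5, p14) → 148.5053
  f13: (p3, p14, p8) → 119.8684
  f14: (p1, p7, p14) → 4.8960
  f15: (p1, p11, p14) → 11.7823
  f16: (p1, p11, p7) → 16.0457
  f17: (p0, p3, p17) → 37.7854
  f18: (p0, p3, p13) → 38.2280
  f19: (p0, p17, p2) → 42.2140
  f20: (p0, p13, p2) → 48.0632
Σ area = 1046.241

Check V−E+F: 12 − 30 + 20 = 2.


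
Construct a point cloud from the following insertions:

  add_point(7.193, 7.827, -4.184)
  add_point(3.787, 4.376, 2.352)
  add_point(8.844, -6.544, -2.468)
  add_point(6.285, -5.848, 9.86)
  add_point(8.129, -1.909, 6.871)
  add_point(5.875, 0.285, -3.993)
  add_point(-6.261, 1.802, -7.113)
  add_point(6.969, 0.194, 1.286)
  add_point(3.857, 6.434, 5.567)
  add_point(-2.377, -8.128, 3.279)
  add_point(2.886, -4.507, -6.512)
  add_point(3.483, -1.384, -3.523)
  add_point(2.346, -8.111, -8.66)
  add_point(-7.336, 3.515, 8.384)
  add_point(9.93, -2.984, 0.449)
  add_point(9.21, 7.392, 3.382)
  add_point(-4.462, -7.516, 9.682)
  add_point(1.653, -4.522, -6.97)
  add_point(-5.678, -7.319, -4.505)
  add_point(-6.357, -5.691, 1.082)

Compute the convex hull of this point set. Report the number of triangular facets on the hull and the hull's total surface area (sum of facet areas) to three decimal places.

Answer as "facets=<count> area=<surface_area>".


14 of the 20 inputs are extreme points: [0, 2, 3, 4, 6, 8, 9, 12, 13, 14, 15, 16, 18, 19].

Triangle areas on the boundary:
  f1: (p15, p0, p14) → 41.5905
  f2: (p6, p0, p13) → 115.6195
  f3: (p6, p12, p0) → 95.9371
  f4: (p2, p0, p14) → 26.3491
  f5: (p2, p12, p0) → 66.3612
  f6: (p3, p16, p13) → 62.0713
  f7: (p3, p2, p14) → 23.8968
  f8: (p18, p6, p12) → 43.1022
  f9: (p8, p3, p13) → 78.0985
  f10: (p8, p3, p15) → 38.5687
  f11: (p8, p0, p13) → 51.4431
  f12: (p8, p15, p0) → 22.7736
  f13: (p4, p15, p14) → 32.9820
  f14: (p4, p3, p14) → 15.3043
  f15: (p4, p3, p15) → 9.6708
  f16: (p9, p2, p12) → 54.3566
  f17: (p9, p3, p2) → 63.2014
  f18: (p9, p3, p16) → 35.3529
  f19: (p9, p18, p12) → 38.4328
  f20: (p9, p18, p16) → 19.3339
  f21: (p19, p16, p13) → 48.2089
  f22: (p19, p18, p16) → 14.6522
  f23: (p19, p6, p13) → 65.3109
  f24: (p19, p18, p6) → 27.8404
Σ area = 1090.459

Euler: V−E+F = 14−36+24 = 2.

facets=24 area=1090.459


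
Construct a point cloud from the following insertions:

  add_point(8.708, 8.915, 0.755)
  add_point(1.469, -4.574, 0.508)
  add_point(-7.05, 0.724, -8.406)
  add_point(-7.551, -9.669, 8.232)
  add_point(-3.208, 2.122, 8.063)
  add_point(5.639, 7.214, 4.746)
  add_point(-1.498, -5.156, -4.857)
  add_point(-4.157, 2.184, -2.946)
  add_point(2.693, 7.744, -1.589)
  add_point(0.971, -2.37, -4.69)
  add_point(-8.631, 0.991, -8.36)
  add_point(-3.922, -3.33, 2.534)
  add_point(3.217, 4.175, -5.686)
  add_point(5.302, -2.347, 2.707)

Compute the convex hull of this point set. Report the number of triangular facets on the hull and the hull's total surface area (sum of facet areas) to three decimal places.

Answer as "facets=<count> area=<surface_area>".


Hull vertices (12/14): indices [0, 1, 2, 3, 4, 5, 6, 8, 9, 10, 12, 13].

Triangle areas on the boundary:
  f1: (p4, p3, p10) → 107.5586
  f2: (p12, p2, p10) → 4.7512
  f3: (p6, p3, p10) → 74.3664
  f4: (p6, p2, p10) → 4.9233
  f5: (p6, p12, p2) → 43.5253
  f6: (p8, p4, p10) → 91.5205
  f7: (p8, p12, p10) → 33.3109
  f8: (p8, p12, p0) → 17.1001
  f9: (p5, p4, p3) → 45.7894
  f10: (p5, p8, p0) → 16.5263
  f11: (p5, p8, p4) → 37.5829
  f12: (p13, p12, p0) → 49.6091
  f13: (p13, p5, p0) → 25.5843
  f14: (p13, p5, p3) → 70.4973
  f15: (p9, p6, p12) → 5.5011
  f16: (p9, p13, p12) → 29.9358
  f17: (p9, p13, p6) → 14.8021
  f18: (p1, p6, p3) → 39.3559
  f19: (p1, p13, p3) → 28.5114
  f20: (p1, p13, p6) → 9.0840
Σ area = 749.836

Check V−E+F: 12 − 30 + 20 = 2.

facets=20 area=749.836


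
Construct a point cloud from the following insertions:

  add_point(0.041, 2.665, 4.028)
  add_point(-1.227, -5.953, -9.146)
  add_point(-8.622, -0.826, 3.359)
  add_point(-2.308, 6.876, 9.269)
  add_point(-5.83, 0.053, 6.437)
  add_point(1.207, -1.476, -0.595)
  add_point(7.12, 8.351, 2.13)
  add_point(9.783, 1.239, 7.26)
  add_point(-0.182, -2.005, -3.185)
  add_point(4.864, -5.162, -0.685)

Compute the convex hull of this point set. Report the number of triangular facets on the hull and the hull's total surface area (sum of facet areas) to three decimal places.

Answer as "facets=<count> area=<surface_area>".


Hull vertices (7/10): indices [1, 2, 3, 4, 6, 7, 9].

Triangle areas on the boundary:
  f1: (p1, p6, p2) → 134.1503
  f2: (p3, p6, p2) → 67.4993
  f3: (p3, p6, p7) → 53.4895
  f4: (p9, p1, p2) → 73.7296
  f5: (p9, p6, p7) → 51.7342
  f6: (p9, p1, p6) → 69.0212
  f7: (p4, p3, p2) → 12.3068
  f8: (p4, p3, p7) → 55.1992
  f9: (p4, p9, p2) → 29.4019
  f10: (p4, p9, p7) → 76.2762
Σ area = 622.808

Euler: V−E+F = 7−15+10 = 2.

facets=10 area=622.808


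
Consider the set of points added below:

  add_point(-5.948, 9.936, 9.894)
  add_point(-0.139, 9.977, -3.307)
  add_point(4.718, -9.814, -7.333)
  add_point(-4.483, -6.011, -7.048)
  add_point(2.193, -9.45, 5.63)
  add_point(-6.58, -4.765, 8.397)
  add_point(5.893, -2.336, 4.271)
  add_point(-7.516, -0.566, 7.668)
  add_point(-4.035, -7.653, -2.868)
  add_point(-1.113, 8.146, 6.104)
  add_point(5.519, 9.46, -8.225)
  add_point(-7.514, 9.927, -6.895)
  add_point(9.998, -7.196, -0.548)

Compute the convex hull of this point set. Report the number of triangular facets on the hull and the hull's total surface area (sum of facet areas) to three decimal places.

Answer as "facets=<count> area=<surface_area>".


Points on the hull: [0, 1, 2, 3, 4, 5, 6, 7, 8, 9, 10, 11, 12] (13 of 13).

Per-facet area ½‖(b−a)×(c−a)‖:
  f1: (p2, p10, p12) → 83.2992
  f2: (p0, p11, p7) → 89.2646
  f3: (p4, p2, p12) → 45.7886
  f4: (p3, p2, p10) → 90.3906
  f5: (p3, p11, p10) → 103.6967
  f6: (p3, p11, p7) → 119.9818
  f7: (p6, p10, p12) → 68.5847
  f8: (p6, p4, p12) → 31.8130
  f9: (p6, p4, p0) → 70.7852
  f10: (p1, p11, p10) → 28.3710
  f11: (p1, p0, p10) → 23.3834
  f12: (p1, p0, p11) → 59.1014
  f13: (p5, p0, p7) → 11.8258
  f14: (p5, p4, p0) → 68.4854
  f15: (p5, p3, p7) → 34.0533
  f16: (p8, p4, p2) → 52.7837
  f17: (p8, p3, p2) → 22.0028
  f18: (p8, p5, p4) → 51.5031
  f19: (p8, p5, p3) → 17.2395
  f20: (p9, p0, p10) → 28.3685
  f21: (p9, p6, p10) → 96.5279
  f22: (p9, p6, p0) → 27.8203
Σ area = 1225.071

Euler: V−E+F = 13−33+22 = 2.

facets=22 area=1225.071


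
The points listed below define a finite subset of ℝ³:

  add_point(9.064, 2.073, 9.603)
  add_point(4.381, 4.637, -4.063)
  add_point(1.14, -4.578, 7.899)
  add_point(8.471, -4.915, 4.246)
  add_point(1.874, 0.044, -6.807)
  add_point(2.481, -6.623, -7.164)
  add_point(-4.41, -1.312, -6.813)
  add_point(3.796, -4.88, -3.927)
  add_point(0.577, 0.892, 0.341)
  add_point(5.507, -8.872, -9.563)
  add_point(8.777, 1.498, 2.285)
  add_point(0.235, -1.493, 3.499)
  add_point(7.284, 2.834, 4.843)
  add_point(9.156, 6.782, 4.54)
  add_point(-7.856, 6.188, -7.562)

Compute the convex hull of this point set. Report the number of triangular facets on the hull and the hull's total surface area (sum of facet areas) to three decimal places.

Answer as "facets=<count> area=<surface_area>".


facets=16 area=777.843

10 of the 15 inputs are extreme points: [0, 1, 2, 3, 5, 6, 9, 10, 13, 14].

Triangle areas on the boundary:
  f1: (p0, p13, p14) → 66.3701
  f2: (p2, p0, p14) → 108.6719
  f3: (p1, p13, p14) → 48.5063
  f4: (p1, p9, p14) → 93.4639
  f5: (p1, p9, p13) → 64.5647
  f6: (p10, p9, p13) → 20.7650
  f7: (p10, p0, p13) → 18.7273
  f8: (p6, p9, p14) → 28.7757
  f9: (p6, p2, p14) → 60.6825
  f10: (p3, p2, p9) → 58.2114
  f11: (p3, p2, p0) → 35.0884
  f12: (p3, p10, p9) → 49.2301
  f13: (p3, p10, p0) → 24.0842
  f14: (p5, p2, p9) → 25.7101
  f15: (p5, p6, p9) → 9.7785
  f16: (p5, p6, p2) → 65.2130
Σ area = 777.843

Euler: V−E+F = 10−24+16 = 2.
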